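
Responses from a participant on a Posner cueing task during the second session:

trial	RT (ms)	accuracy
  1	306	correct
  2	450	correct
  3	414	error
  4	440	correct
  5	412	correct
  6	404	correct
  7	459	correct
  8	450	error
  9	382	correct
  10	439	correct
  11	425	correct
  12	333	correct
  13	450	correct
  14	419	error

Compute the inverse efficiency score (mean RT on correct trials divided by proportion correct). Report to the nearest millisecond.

Correct trials (n=11): 306, 450, 440, 412, 404, 459, 382, 439, 425, 333, 450
Mean correct RT = 4500/11 = 409.0909 ms
Proportion correct = 11/14
IES = 409.0909 / (11/14) = 520.661 ms

521 ms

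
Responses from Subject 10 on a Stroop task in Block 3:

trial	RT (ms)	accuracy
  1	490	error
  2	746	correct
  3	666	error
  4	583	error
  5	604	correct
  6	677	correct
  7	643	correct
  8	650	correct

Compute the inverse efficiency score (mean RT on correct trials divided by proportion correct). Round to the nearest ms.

1062 ms

Correct trials (n=5): 746, 604, 677, 643, 650
Mean correct RT = 3320/5 = 664.0000 ms
Proportion correct = 5/8
IES = 664.0000 / (5/8) = 1062.400 ms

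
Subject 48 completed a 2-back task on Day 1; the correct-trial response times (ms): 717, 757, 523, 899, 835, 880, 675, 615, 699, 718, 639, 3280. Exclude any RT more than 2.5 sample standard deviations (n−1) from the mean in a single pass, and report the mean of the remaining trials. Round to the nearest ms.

n = 12, ΣRT = 11237, M = 936.417
Σ(x−M)² = 6122674.92; s = √(6122674.92/11) = 746.061
Cutoffs: 936.417 ± 2.5·746.061 → [-928.7, 2801.6]
Outside: 3280 → excluded.
Retained (n=11): Σ = 7957, mean = 7957/11 = 723.364

723 ms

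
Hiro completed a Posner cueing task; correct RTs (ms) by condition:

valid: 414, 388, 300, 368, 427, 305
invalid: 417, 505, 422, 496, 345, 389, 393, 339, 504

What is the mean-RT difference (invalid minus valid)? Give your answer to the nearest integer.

56 ms

M(valid) = 2202/6 = 367.000
M(invalid) = 3810/9 = 423.333
Difference = 423.333 − 367.000 = 56.333 ms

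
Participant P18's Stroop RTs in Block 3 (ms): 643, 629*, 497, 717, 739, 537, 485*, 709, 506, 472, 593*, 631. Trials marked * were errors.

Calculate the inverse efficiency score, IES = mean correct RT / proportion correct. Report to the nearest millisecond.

808 ms

Correct trials (n=9): 643, 497, 717, 739, 537, 709, 506, 472, 631
Mean correct RT = 5451/9 = 605.6667 ms
Proportion correct = 9/12
IES = 605.6667 / (9/12) = 807.556 ms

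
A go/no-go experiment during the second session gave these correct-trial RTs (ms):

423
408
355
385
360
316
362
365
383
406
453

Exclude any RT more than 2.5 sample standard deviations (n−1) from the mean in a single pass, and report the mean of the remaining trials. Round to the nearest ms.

n = 11, ΣRT = 4216, M = 383.273
Σ(x−M)² = 14224.18; s = √(14224.18/10) = 37.715
Cutoffs: 383.273 ± 2.5·37.715 → [289.0, 477.6]
No RTs fall outside the cutoffs; all 11 retained. Mean = 4216/11 = 383.273

383 ms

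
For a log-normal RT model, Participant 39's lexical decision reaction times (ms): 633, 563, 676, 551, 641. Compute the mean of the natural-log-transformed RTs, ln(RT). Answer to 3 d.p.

6.415

ln(RT): 6.4505, 6.3333, 6.5162, 6.3117, 6.4630
Σ ln(RT) = 32.0747
Mean = 32.0747/5 = 6.41494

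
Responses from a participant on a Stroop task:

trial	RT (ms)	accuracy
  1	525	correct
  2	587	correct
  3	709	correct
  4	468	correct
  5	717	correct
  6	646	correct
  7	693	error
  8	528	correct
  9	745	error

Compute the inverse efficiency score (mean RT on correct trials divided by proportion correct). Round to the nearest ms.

Correct trials (n=7): 525, 587, 709, 468, 717, 646, 528
Mean correct RT = 4180/7 = 597.1429 ms
Proportion correct = 7/9
IES = 597.1429 / (7/9) = 767.755 ms

768 ms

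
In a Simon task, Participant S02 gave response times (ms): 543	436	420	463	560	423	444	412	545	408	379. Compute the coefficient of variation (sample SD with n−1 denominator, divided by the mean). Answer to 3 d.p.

n = 11, Σ = 5033, M = 457.5455
Σ(x−M)² = 39426.727; s = √(39426.727/10) = 62.7907
CV = 62.7907 / 457.5455 = 0.13723

0.137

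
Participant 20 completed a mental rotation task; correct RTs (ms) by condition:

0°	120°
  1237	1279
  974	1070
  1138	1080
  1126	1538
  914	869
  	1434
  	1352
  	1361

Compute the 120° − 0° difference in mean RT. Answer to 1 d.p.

M(0°) = 5389/5 = 1077.800
M(120°) = 9983/8 = 1247.875
Difference = 1247.875 − 1077.800 = 170.075 ms

170.1 ms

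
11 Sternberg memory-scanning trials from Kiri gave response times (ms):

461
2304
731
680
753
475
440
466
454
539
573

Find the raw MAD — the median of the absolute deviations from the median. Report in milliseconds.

85 ms

Sorted: 440, 454, 461, 466, 475, 539, 573, 680, 731, 753, 2304 → median = 539
|x − 539|: 78, 1765, 192, 141, 214, 64, 99, 73, 85, 0, 34
Sorted deviations: 0, 34, 64, 73, 78, 85, 99, 141, 192, 214, 1765 → MAD = 85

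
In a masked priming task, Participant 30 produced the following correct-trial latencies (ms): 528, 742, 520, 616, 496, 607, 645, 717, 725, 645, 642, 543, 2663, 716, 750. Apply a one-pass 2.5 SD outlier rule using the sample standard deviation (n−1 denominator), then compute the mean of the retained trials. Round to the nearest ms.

635 ms

n = 15, ΣRT = 11555, M = 770.333
Σ(x−M)² = 3937969.33; s = √(3937969.33/14) = 530.362
Cutoffs: 770.333 ± 2.5·530.362 → [-555.6, 2096.2]
Outside: 2663 → excluded.
Retained (n=14): Σ = 8892, mean = 8892/14 = 635.143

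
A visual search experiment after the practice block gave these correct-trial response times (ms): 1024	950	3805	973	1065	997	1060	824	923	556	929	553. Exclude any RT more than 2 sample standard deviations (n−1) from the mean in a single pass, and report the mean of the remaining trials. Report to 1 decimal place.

n = 12, ΣRT = 13659, M = 1138.250
Σ(x−M)² = 8089198.25; s = √(8089198.25/11) = 857.544
Cutoffs: 1138.250 ± 2·857.544 → [-576.8, 2853.3]
Outside: 3805 → excluded.
Retained (n=11): Σ = 9854, mean = 9854/11 = 895.818

895.8 ms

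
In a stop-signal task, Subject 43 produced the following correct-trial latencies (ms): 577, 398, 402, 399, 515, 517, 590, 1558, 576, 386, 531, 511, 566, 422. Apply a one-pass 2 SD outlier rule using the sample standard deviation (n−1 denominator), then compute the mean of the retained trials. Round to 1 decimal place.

n = 14, ΣRT = 7948, M = 567.714
Σ(x−M)² = 1130216.86; s = √(1130216.86/13) = 294.855
Cutoffs: 567.714 ± 2·294.855 → [-22.0, 1157.4]
Outside: 1558 → excluded.
Retained (n=13): Σ = 6390, mean = 6390/13 = 491.538

491.5 ms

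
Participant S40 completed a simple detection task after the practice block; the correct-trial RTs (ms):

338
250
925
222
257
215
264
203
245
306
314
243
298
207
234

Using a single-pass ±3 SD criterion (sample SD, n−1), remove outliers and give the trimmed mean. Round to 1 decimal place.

n = 15, ΣRT = 4521, M = 301.400
Σ(x−M)² = 439917.60; s = √(439917.60/14) = 177.264
Cutoffs: 301.400 ± 3·177.264 → [-230.4, 833.2]
Outside: 925 → excluded.
Retained (n=14): Σ = 3596, mean = 3596/14 = 256.857

256.9 ms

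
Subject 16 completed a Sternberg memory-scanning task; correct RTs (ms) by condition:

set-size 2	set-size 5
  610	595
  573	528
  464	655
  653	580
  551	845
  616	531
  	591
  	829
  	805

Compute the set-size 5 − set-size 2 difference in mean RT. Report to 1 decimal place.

84.3 ms

M(set-size 2) = 3467/6 = 577.833
M(set-size 5) = 5959/9 = 662.111
Difference = 662.111 − 577.833 = 84.278 ms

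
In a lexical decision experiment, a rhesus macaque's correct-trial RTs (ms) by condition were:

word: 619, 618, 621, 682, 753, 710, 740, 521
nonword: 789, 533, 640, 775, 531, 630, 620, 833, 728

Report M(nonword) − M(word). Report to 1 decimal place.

17.4 ms

M(word) = 5264/8 = 658.000
M(nonword) = 6079/9 = 675.444
Difference = 675.444 − 658.000 = 17.444 ms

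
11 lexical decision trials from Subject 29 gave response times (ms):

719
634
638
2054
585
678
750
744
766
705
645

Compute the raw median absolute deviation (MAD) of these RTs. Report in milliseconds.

Sorted: 585, 634, 638, 645, 678, 705, 719, 744, 750, 766, 2054 → median = 705
|x − 705|: 14, 71, 67, 1349, 120, 27, 45, 39, 61, 0, 60
Sorted deviations: 0, 14, 27, 39, 45, 60, 61, 67, 71, 120, 1349 → MAD = 60

60 ms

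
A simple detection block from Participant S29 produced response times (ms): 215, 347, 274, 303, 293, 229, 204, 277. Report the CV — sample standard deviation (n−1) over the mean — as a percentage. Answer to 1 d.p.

18.2%

n = 8, Σ = 2142, M = 267.7500
Σ(x−M)² = 16633.500; s = √(16633.500/7) = 48.7464
CV = 48.7464 / 267.7500 = 0.18206 = 18.206%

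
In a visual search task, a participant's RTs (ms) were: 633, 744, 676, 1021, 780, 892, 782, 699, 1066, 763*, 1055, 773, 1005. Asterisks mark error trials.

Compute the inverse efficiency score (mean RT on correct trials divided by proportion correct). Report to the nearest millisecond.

Correct trials (n=12): 633, 744, 676, 1021, 780, 892, 782, 699, 1066, 1055, 773, 1005
Mean correct RT = 10126/12 = 843.8333 ms
Proportion correct = 12/13
IES = 843.8333 / (12/13) = 914.153 ms

914 ms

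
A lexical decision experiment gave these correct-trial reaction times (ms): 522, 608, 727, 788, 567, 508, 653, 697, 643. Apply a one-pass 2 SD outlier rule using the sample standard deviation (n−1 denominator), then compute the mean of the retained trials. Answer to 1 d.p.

n = 9, ΣRT = 5713, M = 634.778
Σ(x−M)² = 70355.56; s = √(70355.56/8) = 93.779
Cutoffs: 634.778 ± 2·93.779 → [447.2, 822.3]
No RTs fall outside the cutoffs; all 9 retained. Mean = 5713/9 = 634.778

634.8 ms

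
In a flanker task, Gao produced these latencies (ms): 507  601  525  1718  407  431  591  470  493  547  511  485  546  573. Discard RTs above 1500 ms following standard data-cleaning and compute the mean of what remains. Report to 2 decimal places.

Excluded: 1718
Retained (n=13): Σ = 6687
Mean = 6687/13 = 514.3846

514.38 ms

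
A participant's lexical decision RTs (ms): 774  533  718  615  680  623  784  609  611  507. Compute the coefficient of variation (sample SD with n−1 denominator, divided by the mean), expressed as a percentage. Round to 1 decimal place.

14.4%

n = 10, Σ = 6454, M = 645.4000
Σ(x−M)² = 77938.400; s = √(77938.400/9) = 93.0582
CV = 93.0582 / 645.4000 = 0.14419 = 14.419%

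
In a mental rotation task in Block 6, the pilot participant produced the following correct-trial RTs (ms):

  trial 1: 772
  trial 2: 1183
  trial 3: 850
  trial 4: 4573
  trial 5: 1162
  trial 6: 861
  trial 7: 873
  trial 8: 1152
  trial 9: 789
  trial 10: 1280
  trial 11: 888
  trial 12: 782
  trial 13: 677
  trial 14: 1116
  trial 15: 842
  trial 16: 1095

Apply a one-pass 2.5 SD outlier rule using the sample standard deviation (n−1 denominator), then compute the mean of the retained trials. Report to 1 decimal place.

n = 16, ΣRT = 18895, M = 1180.938
Σ(x−M)² = 12770048.94; s = √(12770048.94/15) = 922.679
Cutoffs: 1180.938 ± 2.5·922.679 → [-1125.8, 3487.6]
Outside: 4573 → excluded.
Retained (n=15): Σ = 14322, mean = 14322/15 = 954.800

954.8 ms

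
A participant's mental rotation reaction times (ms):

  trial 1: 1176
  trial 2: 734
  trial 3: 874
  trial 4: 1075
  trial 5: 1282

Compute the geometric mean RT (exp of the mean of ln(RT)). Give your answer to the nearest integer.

1008 ms

ln(RT): 7.0699, 6.5985, 6.7731, 6.9801, 7.1562
Mean ln(RT) = 34.5777/5 = 6.91554
Geometric mean = exp(6.91554) = 1007.82 ms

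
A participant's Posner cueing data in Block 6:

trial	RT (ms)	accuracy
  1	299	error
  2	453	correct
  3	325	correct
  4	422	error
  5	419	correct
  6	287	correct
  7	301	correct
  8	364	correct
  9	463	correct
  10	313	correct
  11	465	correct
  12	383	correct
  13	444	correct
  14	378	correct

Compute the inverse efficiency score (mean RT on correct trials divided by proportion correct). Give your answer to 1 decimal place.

446.7 ms

Correct trials (n=12): 453, 325, 419, 287, 301, 364, 463, 313, 465, 383, 444, 378
Mean correct RT = 4595/12 = 382.9167 ms
Proportion correct = 12/14
IES = 382.9167 / (12/14) = 446.736 ms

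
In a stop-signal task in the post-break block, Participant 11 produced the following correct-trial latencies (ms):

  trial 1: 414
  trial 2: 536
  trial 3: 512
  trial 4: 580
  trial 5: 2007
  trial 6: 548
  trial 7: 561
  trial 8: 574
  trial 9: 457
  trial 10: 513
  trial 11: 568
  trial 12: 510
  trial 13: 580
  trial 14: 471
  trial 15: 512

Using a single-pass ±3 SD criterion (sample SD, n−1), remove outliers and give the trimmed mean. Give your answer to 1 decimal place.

n = 15, ΣRT = 9343, M = 622.867
Σ(x−M)² = 2085469.73; s = √(2085469.73/14) = 385.956
Cutoffs: 622.867 ± 3·385.956 → [-535.0, 1780.7]
Outside: 2007 → excluded.
Retained (n=14): Σ = 7336, mean = 7336/14 = 524.000

524.0 ms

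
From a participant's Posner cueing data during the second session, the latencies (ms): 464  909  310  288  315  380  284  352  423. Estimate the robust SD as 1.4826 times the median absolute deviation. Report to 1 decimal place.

94.9 ms

Sorted: 284, 288, 310, 315, 352, 380, 423, 464, 909 → median = 352
|x − 352| sorted: 0, 28, 37, 42, 64, 68, 71, 112, 557 → MAD = 64
Robust SD ≈ 1.4826 × 64 = 94.886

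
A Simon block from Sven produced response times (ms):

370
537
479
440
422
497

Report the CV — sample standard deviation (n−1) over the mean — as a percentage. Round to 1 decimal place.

13.0%

n = 6, Σ = 2745, M = 457.5000
Σ(x−M)² = 17565.500; s = √(17565.500/5) = 59.2714
CV = 59.2714 / 457.5000 = 0.12955 = 12.955%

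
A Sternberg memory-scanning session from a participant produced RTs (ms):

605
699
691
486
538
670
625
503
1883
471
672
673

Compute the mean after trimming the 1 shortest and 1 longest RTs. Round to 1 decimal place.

616.2 ms

Sorted: 471, 486, 503, 538, 605, 625, 670, 672, 673, 691, 699, 1883
Drop lowest 1 (471) and highest 1 (1883)
Remaining (n=10): Σ = 6162, mean = 6162/10 = 616.200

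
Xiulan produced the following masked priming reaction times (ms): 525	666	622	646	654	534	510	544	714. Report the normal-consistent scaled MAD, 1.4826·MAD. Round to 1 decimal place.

Sorted: 510, 525, 534, 544, 622, 646, 654, 666, 714 → median = 622
|x − 622| sorted: 0, 24, 32, 44, 78, 88, 92, 97, 112 → MAD = 78
Robust SD ≈ 1.4826 × 78 = 115.643

115.6 ms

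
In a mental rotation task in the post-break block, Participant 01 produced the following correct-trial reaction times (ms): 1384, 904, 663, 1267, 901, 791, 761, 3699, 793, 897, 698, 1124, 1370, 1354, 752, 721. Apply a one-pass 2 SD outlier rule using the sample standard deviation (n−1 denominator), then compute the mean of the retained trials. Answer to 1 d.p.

n = 16, ΣRT = 18079, M = 1129.938
Σ(x−M)² = 8028192.94; s = √(8028192.94/15) = 731.582
Cutoffs: 1129.938 ± 2·731.582 → [-333.2, 2593.1]
Outside: 3699 → excluded.
Retained (n=15): Σ = 14380, mean = 14380/15 = 958.667

958.7 ms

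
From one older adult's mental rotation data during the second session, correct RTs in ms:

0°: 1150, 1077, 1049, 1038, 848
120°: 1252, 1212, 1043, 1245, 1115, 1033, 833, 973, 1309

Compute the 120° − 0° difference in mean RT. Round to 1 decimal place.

M(0°) = 5162/5 = 1032.400
M(120°) = 10015/9 = 1112.778
Difference = 1112.778 − 1032.400 = 80.378 ms

80.4 ms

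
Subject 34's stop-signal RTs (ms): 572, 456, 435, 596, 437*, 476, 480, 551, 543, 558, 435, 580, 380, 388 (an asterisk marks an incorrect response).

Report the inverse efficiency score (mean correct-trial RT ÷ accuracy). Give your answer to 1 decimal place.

Correct trials (n=13): 572, 456, 435, 596, 476, 480, 551, 543, 558, 435, 580, 380, 388
Mean correct RT = 6450/13 = 496.1538 ms
Proportion correct = 13/14
IES = 496.1538 / (13/14) = 534.320 ms

534.3 ms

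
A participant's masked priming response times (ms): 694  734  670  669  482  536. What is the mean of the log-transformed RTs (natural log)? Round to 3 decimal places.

ln(RT): 6.5425, 6.5985, 6.5073, 6.5058, 6.1779, 6.2841
Σ ln(RT) = 38.6161
Mean = 38.6161/6 = 6.43602

6.436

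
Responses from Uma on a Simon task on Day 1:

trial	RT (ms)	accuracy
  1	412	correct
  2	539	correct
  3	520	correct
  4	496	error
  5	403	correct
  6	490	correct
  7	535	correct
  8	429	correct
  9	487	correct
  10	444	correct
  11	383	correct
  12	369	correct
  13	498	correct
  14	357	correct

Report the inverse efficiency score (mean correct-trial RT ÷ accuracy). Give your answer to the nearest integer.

486 ms

Correct trials (n=13): 412, 539, 520, 403, 490, 535, 429, 487, 444, 383, 369, 498, 357
Mean correct RT = 5866/13 = 451.2308 ms
Proportion correct = 13/14
IES = 451.2308 / (13/14) = 485.941 ms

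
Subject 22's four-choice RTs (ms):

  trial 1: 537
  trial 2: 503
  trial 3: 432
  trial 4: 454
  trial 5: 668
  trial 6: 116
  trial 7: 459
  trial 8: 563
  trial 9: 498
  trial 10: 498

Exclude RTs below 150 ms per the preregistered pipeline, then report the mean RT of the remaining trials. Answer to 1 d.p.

Excluded: 116
Retained (n=9): Σ = 4612
Mean = 4612/9 = 512.4444

512.4 ms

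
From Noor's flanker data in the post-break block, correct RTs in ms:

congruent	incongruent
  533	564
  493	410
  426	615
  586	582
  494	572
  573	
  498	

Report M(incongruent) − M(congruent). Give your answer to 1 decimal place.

M(congruent) = 3603/7 = 514.714
M(incongruent) = 2743/5 = 548.600
Difference = 548.600 − 514.714 = 33.886 ms

33.9 ms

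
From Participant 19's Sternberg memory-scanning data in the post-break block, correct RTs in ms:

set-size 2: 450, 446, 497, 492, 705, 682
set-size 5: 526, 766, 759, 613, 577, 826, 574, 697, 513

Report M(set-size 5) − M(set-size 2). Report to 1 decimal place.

M(set-size 2) = 3272/6 = 545.333
M(set-size 5) = 5851/9 = 650.111
Difference = 650.111 − 545.333 = 104.778 ms

104.8 ms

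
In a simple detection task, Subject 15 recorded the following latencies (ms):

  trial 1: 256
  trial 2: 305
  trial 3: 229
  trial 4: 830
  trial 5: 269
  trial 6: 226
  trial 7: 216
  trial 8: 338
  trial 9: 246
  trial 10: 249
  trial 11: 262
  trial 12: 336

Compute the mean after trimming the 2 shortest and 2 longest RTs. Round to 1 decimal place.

269.0 ms

Sorted: 216, 226, 229, 246, 249, 256, 262, 269, 305, 336, 338, 830
Drop lowest 2 (216, 226) and highest 2 (338, 830)
Remaining (n=8): Σ = 2152, mean = 2152/8 = 269.000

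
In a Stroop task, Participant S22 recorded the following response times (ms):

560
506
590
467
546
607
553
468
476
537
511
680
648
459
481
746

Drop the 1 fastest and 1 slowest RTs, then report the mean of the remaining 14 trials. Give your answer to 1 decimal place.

Sorted: 459, 467, 468, 476, 481, 506, 511, 537, 546, 553, 560, 590, 607, 648, 680, 746
Drop lowest 1 (459) and highest 1 (746)
Remaining (n=14): Σ = 7630, mean = 7630/14 = 545.000

545.0 ms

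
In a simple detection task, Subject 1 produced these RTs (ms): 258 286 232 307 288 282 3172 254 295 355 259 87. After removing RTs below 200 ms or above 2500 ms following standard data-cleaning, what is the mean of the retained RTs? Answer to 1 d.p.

281.6 ms

Excluded: 87, 3172
Retained (n=10): Σ = 2816
Mean = 2816/10 = 281.6000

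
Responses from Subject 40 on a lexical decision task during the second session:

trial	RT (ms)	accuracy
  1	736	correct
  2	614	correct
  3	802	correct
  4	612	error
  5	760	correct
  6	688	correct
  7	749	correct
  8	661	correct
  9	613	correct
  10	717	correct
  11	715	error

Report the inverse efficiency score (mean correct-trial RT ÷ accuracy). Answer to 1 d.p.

Correct trials (n=9): 736, 614, 802, 760, 688, 749, 661, 613, 717
Mean correct RT = 6340/9 = 704.4444 ms
Proportion correct = 9/11
IES = 704.4444 / (9/11) = 860.988 ms

861.0 ms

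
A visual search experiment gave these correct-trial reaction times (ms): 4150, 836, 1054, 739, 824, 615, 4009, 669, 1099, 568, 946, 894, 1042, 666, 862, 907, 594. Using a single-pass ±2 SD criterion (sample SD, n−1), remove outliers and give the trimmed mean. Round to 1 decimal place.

821.0 ms

n = 17, ΣRT = 20474, M = 1204.353
Σ(x−M)² = 19169779.88; s = √(19169779.88/16) = 1094.583
Cutoffs: 1204.353 ± 2·1094.583 → [-984.8, 3393.5]
Outside: 4009, 4150 → excluded.
Retained (n=15): Σ = 12315, mean = 12315/15 = 821.000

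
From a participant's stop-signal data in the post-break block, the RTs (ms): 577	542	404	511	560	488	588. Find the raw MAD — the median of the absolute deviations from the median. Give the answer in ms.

35 ms

Sorted: 404, 488, 511, 542, 560, 577, 588 → median = 542
|x − 542|: 35, 0, 138, 31, 18, 54, 46
Sorted deviations: 0, 18, 31, 35, 46, 54, 138 → MAD = 35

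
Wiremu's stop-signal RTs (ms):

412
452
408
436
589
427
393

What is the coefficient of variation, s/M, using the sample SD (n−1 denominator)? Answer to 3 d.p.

n = 7, Σ = 3117, M = 445.2857
Σ(x−M)² = 26351.429; s = √(26351.429/6) = 66.2714
CV = 66.2714 / 445.2857 = 0.14883

0.149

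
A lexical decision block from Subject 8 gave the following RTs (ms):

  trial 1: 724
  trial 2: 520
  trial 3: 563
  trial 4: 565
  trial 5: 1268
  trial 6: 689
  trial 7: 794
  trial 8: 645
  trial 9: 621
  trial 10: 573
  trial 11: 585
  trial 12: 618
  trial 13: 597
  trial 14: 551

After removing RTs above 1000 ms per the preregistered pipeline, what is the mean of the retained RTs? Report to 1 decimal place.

618.8 ms

Excluded: 1268
Retained (n=13): Σ = 8045
Mean = 8045/13 = 618.8462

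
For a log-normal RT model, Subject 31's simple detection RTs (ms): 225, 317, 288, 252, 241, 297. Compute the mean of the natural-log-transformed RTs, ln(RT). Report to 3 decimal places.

ln(RT): 5.4161, 5.7589, 5.6630, 5.5294, 5.4848, 5.6937
Σ ln(RT) = 33.5459
Mean = 33.5459/6 = 5.59099

5.591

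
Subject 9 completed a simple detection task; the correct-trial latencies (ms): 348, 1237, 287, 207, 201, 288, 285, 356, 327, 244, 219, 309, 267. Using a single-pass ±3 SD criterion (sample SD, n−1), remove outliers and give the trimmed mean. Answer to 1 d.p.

n = 13, ΣRT = 4575, M = 351.923
Σ(x−M)² = 878944.92; s = √(878944.92/12) = 270.639
Cutoffs: 351.923 ± 3·270.639 → [-460.0, 1163.8]
Outside: 1237 → excluded.
Retained (n=12): Σ = 3338, mean = 3338/12 = 278.167

278.2 ms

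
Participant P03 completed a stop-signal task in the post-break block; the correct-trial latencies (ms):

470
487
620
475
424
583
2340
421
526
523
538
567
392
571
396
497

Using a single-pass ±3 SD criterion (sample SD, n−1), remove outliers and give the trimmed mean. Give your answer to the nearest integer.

499 ms

n = 16, ΣRT = 9830, M = 614.375
Σ(x−M)² = 3245961.75; s = √(3245961.75/15) = 465.185
Cutoffs: 614.375 ± 3·465.185 → [-781.2, 2009.9]
Outside: 2340 → excluded.
Retained (n=15): Σ = 7490, mean = 7490/15 = 499.333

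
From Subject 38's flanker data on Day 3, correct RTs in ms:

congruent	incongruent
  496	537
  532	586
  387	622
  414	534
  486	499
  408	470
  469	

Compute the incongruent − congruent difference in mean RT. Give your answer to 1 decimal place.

85.3 ms

M(congruent) = 3192/7 = 456.000
M(incongruent) = 3248/6 = 541.333
Difference = 541.333 − 456.000 = 85.333 ms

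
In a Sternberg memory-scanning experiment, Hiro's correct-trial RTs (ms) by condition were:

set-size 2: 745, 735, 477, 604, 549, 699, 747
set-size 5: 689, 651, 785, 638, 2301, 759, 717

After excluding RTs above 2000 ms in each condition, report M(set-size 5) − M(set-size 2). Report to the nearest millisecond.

set-size 5: exclude 2301
M(set-size 2) = 4556/7 = 650.857
M(set-size 5) = 4239/6 = 706.500
Difference = 706.500 − 650.857 = 55.643 ms

56 ms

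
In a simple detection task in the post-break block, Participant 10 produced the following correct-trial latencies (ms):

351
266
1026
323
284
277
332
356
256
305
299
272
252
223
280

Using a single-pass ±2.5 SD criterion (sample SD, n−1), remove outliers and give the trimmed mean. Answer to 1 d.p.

291.1 ms

n = 15, ΣRT = 5102, M = 340.133
Σ(x−M)² = 523525.73; s = √(523525.73/14) = 193.377
Cutoffs: 340.133 ± 2.5·193.377 → [-143.3, 823.6]
Outside: 1026 → excluded.
Retained (n=14): Σ = 4076, mean = 4076/14 = 291.143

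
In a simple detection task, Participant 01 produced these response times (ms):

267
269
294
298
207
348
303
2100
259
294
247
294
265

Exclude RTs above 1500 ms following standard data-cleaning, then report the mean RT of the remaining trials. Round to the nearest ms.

279 ms

Excluded: 2100
Retained (n=12): Σ = 3345
Mean = 3345/12 = 278.7500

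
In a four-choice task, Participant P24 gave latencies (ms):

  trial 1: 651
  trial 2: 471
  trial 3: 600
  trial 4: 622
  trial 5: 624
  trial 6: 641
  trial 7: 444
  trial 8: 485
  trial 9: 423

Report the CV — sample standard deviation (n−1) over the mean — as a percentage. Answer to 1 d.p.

n = 9, Σ = 4961, M = 551.2222
Σ(x−M)² = 69459.556; s = √(69459.556/8) = 93.1796
CV = 93.1796 / 551.2222 = 0.16904 = 16.904%

16.9%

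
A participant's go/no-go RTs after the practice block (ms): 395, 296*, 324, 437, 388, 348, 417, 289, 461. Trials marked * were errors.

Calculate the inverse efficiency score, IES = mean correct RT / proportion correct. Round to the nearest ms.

430 ms

Correct trials (n=8): 395, 324, 437, 388, 348, 417, 289, 461
Mean correct RT = 3059/8 = 382.3750 ms
Proportion correct = 8/9
IES = 382.3750 / (8/9) = 430.172 ms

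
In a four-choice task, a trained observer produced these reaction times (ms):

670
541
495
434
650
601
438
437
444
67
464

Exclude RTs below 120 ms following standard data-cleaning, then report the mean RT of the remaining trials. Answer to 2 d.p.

Excluded: 67
Retained (n=10): Σ = 5174
Mean = 5174/10 = 517.4000

517.40 ms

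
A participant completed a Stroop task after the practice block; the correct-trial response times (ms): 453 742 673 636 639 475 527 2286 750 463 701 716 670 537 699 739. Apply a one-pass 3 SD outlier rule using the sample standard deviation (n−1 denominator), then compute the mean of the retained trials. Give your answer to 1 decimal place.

628.0 ms

n = 16, ΣRT = 11706, M = 731.625
Σ(x−M)² = 2739183.75; s = √(2739183.75/15) = 427.332
Cutoffs: 731.625 ± 3·427.332 → [-550.4, 2013.6]
Outside: 2286 → excluded.
Retained (n=15): Σ = 9420, mean = 9420/15 = 628.000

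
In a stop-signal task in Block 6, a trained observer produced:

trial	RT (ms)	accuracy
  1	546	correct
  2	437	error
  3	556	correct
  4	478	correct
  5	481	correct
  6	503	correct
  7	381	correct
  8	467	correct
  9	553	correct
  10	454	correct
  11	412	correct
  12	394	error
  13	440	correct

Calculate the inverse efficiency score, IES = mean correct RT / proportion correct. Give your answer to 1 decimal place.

566.3 ms

Correct trials (n=11): 546, 556, 478, 481, 503, 381, 467, 553, 454, 412, 440
Mean correct RT = 5271/11 = 479.1818 ms
Proportion correct = 11/13
IES = 479.1818 / (11/13) = 566.306 ms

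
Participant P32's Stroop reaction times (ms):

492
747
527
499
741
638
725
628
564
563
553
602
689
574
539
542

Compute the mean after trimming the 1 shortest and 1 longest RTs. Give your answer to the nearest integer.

599 ms

Sorted: 492, 499, 527, 539, 542, 553, 563, 564, 574, 602, 628, 638, 689, 725, 741, 747
Drop lowest 1 (492) and highest 1 (747)
Remaining (n=14): Σ = 8384, mean = 8384/14 = 598.857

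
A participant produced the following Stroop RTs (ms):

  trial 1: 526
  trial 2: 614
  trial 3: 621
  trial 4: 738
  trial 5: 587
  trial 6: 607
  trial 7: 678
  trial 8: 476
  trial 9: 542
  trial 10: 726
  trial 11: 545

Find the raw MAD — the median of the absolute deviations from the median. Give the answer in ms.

Sorted: 476, 526, 542, 545, 587, 607, 614, 621, 678, 726, 738 → median = 607
|x − 607|: 81, 7, 14, 131, 20, 0, 71, 131, 65, 119, 62
Sorted deviations: 0, 7, 14, 20, 62, 65, 71, 81, 119, 131, 131 → MAD = 65

65 ms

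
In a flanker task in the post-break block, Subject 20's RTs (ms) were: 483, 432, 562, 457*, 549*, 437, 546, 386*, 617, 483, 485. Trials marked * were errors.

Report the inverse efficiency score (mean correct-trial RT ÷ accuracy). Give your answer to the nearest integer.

Correct trials (n=8): 483, 432, 562, 437, 546, 617, 483, 485
Mean correct RT = 4045/8 = 505.6250 ms
Proportion correct = 8/11
IES = 505.6250 / (8/11) = 695.234 ms

695 ms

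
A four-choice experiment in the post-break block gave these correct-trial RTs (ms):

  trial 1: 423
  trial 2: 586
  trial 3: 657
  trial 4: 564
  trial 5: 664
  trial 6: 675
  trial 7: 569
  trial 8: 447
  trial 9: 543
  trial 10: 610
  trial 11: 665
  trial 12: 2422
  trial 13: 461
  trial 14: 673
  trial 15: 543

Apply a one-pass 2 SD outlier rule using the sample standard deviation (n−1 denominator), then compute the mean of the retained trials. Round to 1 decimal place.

577.1 ms

n = 15, ΣRT = 10502, M = 700.133
Σ(x−M)² = 3274917.73; s = √(3274917.73/14) = 483.656
Cutoffs: 700.133 ± 2·483.656 → [-267.2, 1667.4]
Outside: 2422 → excluded.
Retained (n=14): Σ = 8080, mean = 8080/14 = 577.143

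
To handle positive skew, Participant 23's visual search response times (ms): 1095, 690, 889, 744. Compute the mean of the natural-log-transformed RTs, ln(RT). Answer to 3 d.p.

6.734

ln(RT): 6.9985, 6.5367, 6.7901, 6.6120
Σ ln(RT) = 26.9373
Mean = 26.9373/4 = 6.73433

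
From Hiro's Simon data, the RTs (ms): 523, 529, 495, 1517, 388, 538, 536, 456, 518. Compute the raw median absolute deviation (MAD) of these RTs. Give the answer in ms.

15 ms

Sorted: 388, 456, 495, 518, 523, 529, 536, 538, 1517 → median = 523
|x − 523|: 0, 6, 28, 994, 135, 15, 13, 67, 5
Sorted deviations: 0, 5, 6, 13, 15, 28, 67, 135, 994 → MAD = 15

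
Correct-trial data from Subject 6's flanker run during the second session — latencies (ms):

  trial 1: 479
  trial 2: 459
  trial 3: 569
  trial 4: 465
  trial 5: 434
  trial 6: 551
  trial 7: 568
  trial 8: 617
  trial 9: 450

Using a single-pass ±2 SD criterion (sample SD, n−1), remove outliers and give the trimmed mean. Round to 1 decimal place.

510.2 ms

n = 9, ΣRT = 4592, M = 510.222
Σ(x−M)² = 34937.56; s = √(34937.56/8) = 66.085
Cutoffs: 510.222 ± 2·66.085 → [378.1, 642.4]
No RTs fall outside the cutoffs; all 9 retained. Mean = 4592/9 = 510.222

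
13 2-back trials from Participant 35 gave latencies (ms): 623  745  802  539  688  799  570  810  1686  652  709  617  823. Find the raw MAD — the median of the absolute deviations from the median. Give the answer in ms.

92 ms

Sorted: 539, 570, 617, 623, 652, 688, 709, 745, 799, 802, 810, 823, 1686 → median = 709
|x − 709|: 86, 36, 93, 170, 21, 90, 139, 101, 977, 57, 0, 92, 114
Sorted deviations: 0, 21, 36, 57, 86, 90, 92, 93, 101, 114, 139, 170, 977 → MAD = 92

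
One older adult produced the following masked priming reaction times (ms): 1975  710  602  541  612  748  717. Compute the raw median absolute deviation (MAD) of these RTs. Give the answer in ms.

98 ms

Sorted: 541, 602, 612, 710, 717, 748, 1975 → median = 710
|x − 710|: 1265, 0, 108, 169, 98, 38, 7
Sorted deviations: 0, 7, 38, 98, 108, 169, 1265 → MAD = 98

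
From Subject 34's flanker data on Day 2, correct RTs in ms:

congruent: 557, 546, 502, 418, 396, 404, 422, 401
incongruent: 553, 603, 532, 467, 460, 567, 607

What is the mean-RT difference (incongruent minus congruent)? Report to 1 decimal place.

M(congruent) = 3646/8 = 455.750
M(incongruent) = 3789/7 = 541.286
Difference = 541.286 − 455.750 = 85.536 ms

85.5 ms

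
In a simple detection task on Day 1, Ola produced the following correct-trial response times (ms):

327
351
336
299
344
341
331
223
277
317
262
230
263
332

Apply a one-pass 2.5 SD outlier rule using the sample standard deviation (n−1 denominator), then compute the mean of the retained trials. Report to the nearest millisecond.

n = 14, ΣRT = 4233, M = 302.357
Σ(x−M)² = 24611.21; s = √(24611.21/13) = 43.511
Cutoffs: 302.357 ± 2.5·43.511 → [193.6, 411.1]
No RTs fall outside the cutoffs; all 14 retained. Mean = 4233/14 = 302.357

302 ms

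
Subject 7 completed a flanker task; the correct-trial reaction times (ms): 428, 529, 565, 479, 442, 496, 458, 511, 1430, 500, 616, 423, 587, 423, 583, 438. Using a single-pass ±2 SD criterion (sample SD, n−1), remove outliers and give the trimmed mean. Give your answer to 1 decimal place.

498.5 ms

n = 16, ΣRT = 8908, M = 556.750
Σ(x−M)² = 872943.00; s = √(872943.00/15) = 241.239
Cutoffs: 556.750 ± 2·241.239 → [74.3, 1039.2]
Outside: 1430 → excluded.
Retained (n=15): Σ = 7478, mean = 7478/15 = 498.533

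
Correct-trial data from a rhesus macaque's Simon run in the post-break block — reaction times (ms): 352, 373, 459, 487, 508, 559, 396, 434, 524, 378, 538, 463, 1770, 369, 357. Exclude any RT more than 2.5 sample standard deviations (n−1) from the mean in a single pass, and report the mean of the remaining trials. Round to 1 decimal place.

n = 15, ΣRT = 7967, M = 531.133
Σ(x−M)² = 1712843.73; s = √(1712843.73/14) = 349.780
Cutoffs: 531.133 ± 2.5·349.780 → [-343.3, 1405.6]
Outside: 1770 → excluded.
Retained (n=14): Σ = 6197, mean = 6197/14 = 442.643

442.6 ms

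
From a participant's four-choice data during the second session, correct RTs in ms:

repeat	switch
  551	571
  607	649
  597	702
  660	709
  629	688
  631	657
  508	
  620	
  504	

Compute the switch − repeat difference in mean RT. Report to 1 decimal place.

73.0 ms

M(repeat) = 5307/9 = 589.667
M(switch) = 3976/6 = 662.667
Difference = 662.667 − 589.667 = 73.000 ms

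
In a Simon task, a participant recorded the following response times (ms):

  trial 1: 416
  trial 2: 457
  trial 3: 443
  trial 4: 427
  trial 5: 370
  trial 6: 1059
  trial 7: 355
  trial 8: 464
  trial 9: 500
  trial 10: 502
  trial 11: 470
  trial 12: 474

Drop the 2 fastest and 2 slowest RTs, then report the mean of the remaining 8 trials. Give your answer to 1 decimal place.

Sorted: 355, 370, 416, 427, 443, 457, 464, 470, 474, 500, 502, 1059
Drop lowest 2 (355, 370) and highest 2 (502, 1059)
Remaining (n=8): Σ = 3651, mean = 3651/8 = 456.375

456.4 ms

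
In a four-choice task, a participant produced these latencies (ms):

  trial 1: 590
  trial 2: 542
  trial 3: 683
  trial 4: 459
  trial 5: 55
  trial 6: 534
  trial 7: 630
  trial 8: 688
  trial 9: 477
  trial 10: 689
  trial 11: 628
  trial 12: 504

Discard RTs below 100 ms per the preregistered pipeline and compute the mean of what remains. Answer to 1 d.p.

584.0 ms

Excluded: 55
Retained (n=11): Σ = 6424
Mean = 6424/11 = 584.0000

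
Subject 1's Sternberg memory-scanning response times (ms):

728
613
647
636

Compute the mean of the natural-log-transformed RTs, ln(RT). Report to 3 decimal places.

ln(RT): 6.5903, 6.4184, 6.4723, 6.4552
Σ ln(RT) = 25.9362
Mean = 25.9362/4 = 6.48405

6.484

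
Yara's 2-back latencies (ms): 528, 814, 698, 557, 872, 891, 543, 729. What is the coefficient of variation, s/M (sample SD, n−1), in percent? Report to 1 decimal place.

21.1%

n = 8, Σ = 5632, M = 704.0000
Σ(x−M)² = 154460.000; s = √(154460.000/7) = 148.5453
CV = 148.5453 / 704.0000 = 0.21100 = 21.100%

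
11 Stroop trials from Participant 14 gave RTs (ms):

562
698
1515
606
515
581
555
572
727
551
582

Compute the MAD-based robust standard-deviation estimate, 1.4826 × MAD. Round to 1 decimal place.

Sorted: 515, 551, 555, 562, 572, 581, 582, 606, 698, 727, 1515 → median = 581
|x − 581| sorted: 0, 1, 9, 19, 25, 26, 30, 66, 117, 146, 934 → MAD = 26
Robust SD ≈ 1.4826 × 26 = 38.548

38.5 ms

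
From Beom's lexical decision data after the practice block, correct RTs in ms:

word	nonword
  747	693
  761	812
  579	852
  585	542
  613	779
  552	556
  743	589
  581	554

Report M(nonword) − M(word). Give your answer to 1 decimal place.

27.0 ms

M(word) = 5161/8 = 645.125
M(nonword) = 5377/8 = 672.125
Difference = 672.125 − 645.125 = 27.000 ms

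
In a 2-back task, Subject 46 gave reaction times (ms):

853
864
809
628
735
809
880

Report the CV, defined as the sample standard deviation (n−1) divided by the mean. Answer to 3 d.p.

0.111

n = 7, Σ = 5578, M = 796.8571
Σ(x−M)² = 47206.857; s = √(47206.857/6) = 88.7007
CV = 88.7007 / 796.8571 = 0.11131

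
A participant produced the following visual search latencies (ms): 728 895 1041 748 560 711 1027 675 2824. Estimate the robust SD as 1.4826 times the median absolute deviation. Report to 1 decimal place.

Sorted: 560, 675, 711, 728, 748, 895, 1027, 1041, 2824 → median = 748
|x − 748| sorted: 0, 20, 37, 73, 147, 188, 279, 293, 2076 → MAD = 147
Robust SD ≈ 1.4826 × 147 = 217.942

217.9 ms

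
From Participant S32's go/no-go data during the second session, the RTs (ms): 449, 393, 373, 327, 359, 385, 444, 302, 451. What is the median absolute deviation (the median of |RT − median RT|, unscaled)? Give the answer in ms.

Sorted: 302, 327, 359, 373, 385, 393, 444, 449, 451 → median = 385
|x − 385|: 64, 8, 12, 58, 26, 0, 59, 83, 66
Sorted deviations: 0, 8, 12, 26, 58, 59, 64, 66, 83 → MAD = 58

58 ms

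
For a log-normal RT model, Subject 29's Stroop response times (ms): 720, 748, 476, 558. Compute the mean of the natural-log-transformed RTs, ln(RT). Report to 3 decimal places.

ln(RT): 6.5793, 6.6174, 6.1654, 6.3244
Σ ln(RT) = 25.6864
Mean = 25.6864/4 = 6.42161

6.422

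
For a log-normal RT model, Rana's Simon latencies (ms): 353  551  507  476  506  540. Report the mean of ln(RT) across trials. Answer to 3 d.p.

6.182

ln(RT): 5.8665, 6.3117, 6.2285, 6.1654, 6.2265, 6.2916
Σ ln(RT) = 37.0902
Mean = 37.0902/6 = 6.18171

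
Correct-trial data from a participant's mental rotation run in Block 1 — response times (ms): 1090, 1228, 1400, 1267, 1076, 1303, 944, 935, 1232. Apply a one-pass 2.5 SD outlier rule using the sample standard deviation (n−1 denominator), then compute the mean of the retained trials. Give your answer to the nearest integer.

1164 ms

n = 9, ΣRT = 10475, M = 1163.889
Σ(x−M)² = 208406.89; s = √(208406.89/8) = 161.403
Cutoffs: 1163.889 ± 2.5·161.403 → [760.4, 1567.4]
No RTs fall outside the cutoffs; all 9 retained. Mean = 10475/9 = 1163.889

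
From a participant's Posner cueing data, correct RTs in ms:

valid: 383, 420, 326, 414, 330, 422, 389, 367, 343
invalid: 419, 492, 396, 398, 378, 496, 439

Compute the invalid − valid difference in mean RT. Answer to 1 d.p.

54.0 ms

M(valid) = 3394/9 = 377.111
M(invalid) = 3018/7 = 431.143
Difference = 431.143 − 377.111 = 54.032 ms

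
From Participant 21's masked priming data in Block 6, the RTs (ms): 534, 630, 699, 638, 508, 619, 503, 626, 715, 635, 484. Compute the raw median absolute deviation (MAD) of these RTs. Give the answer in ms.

73 ms

Sorted: 484, 503, 508, 534, 619, 626, 630, 635, 638, 699, 715 → median = 626
|x − 626|: 92, 4, 73, 12, 118, 7, 123, 0, 89, 9, 142
Sorted deviations: 0, 4, 7, 9, 12, 73, 89, 92, 118, 123, 142 → MAD = 73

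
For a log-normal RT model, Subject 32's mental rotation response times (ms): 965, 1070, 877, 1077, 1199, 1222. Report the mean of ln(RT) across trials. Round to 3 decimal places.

6.967

ln(RT): 6.8721, 6.9754, 6.7765, 6.9819, 7.0892, 7.1082
Σ ln(RT) = 41.8035
Mean = 41.8035/6 = 6.96725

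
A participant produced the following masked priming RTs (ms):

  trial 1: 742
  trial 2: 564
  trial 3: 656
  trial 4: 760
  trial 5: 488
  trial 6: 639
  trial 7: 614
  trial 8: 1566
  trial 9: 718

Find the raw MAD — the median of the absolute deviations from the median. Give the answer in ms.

86 ms

Sorted: 488, 564, 614, 639, 656, 718, 742, 760, 1566 → median = 656
|x − 656|: 86, 92, 0, 104, 168, 17, 42, 910, 62
Sorted deviations: 0, 17, 42, 62, 86, 92, 104, 168, 910 → MAD = 86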